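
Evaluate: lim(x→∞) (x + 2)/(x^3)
This is an ∞/∞ indeterminate form.

Apply L'Hôpital's rule: differentiate numerator and denominator separately.
  f(x) = x + 2   ⇒   f'(x) = 1
  g(x) = x^3   ⇒   g'(x) = 3·x^2
  lim(x→∞) f'(x)/g'(x) = lim(x→∞) (1)/(3·x^2)
  = 0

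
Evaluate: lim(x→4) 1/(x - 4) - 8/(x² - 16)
This is an ∞-∞ indeterminate form.

Combine fractions or rationalize to convert ∞-∞ to 0/0 form:
  lim(x→4) 1/(x - 4) - 8/(x² - 16) = 1/8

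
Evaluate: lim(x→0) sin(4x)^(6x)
This is an exponential indeterminate form.

For exponential indeterminate forms, take the natural log:
  Let L = lim(x→0) sin(4x)^(6x)
  Then ln(L) = lim(x→0) [exponent × ln(base)]
  Evaluate using L'Hôpital or standard limits, then exponentiate.
  L = 1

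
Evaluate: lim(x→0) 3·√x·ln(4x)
This is a 0·∞ indeterminate form.

Rewrite 0·∞ as a quotient (0/0 or ∞/∞ form), then apply L'Hôpital's rule:
  lim(x→0) 3·√x·ln(4x) = 0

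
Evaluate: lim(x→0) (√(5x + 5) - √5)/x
This is a standard limit.

Factor or rationalize the expression:
  lim(x→0) (√(5x + 5) - √5)/x = sqrt(5)/2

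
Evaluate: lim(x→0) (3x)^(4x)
This is an exponential indeterminate form.

For exponential indeterminate forms, take the natural log:
  Let L = lim(x→0) (3x)^(4x)
  Then ln(L) = lim(x→0) [exponent × ln(base)]
  Evaluate using L'Hôpital or standard limits, then exponentiate.
  L = 1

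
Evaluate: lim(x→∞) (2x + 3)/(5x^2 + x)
This is an ∞/∞ indeterminate form.

Apply L'Hôpital's rule: differentiate numerator and denominator separately.
  f(x) = 2·x + 3   ⇒   f'(x) = 2
  g(x) = 5·x^2 + x   ⇒   g'(x) = 10·x + 1
  lim(x→∞) f'(x)/g'(x) = lim(x→∞) (2)/(10·x + 1)
  = 0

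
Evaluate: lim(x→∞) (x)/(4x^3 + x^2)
This is an ∞/∞ indeterminate form.

Apply L'Hôpital's rule: differentiate numerator and denominator separately.
  f(x) = x   ⇒   f'(x) = 1
  g(x) = 4·x^3 + x^2   ⇒   g'(x) = 12·x^2 + 2·x
  lim(x→∞) f'(x)/g'(x) = lim(x→∞) (1)/(12·x^2 + 2·x)
  = 0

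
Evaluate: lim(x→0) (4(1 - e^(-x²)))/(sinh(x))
This is a 0/0 indeterminate form.

Apply L'Hôpital's rule: differentiate numerator and denominator separately.
  f(x) = 4 - 4·e^(-x^2)   ⇒   f'(x) = 8·x·e^(-x^2)
  g(x) = sinh(x)   ⇒   g'(x) = cosh(x)
  lim(x→0) f'(x)/g'(x) = lim(x→0) (8·x·e^(-x^2))/(cosh(x))
  = 0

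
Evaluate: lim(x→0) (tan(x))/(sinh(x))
This is a 0/0 indeterminate form.

Apply L'Hôpital's rule: differentiate numerator and denominator separately.
  f(x) = tan(x)   ⇒   f'(x) = tan(x)^2 + 1
  g(x) = sinh(x)   ⇒   g'(x) = cosh(x)
  lim(x→0) f'(x)/g'(x) = lim(x→0) (tan(x)^2 + 1)/(cosh(x))
  = 1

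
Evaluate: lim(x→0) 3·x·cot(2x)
This is a 0·∞ indeterminate form.

Rewrite 0·∞ as a quotient (0/0 or ∞/∞ form), then apply L'Hôpital's rule:
  lim(x→0) 3·x·cot(2x) = 3/2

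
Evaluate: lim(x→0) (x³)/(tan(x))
This is a 0/0 indeterminate form.

Apply L'Hôpital's rule: differentiate numerator and denominator separately.
  f(x) = x^3   ⇒   f'(x) = 3·x^2
  g(x) = tan(x)   ⇒   g'(x) = tan(x)^2 + 1
  lim(x→0) f'(x)/g'(x) = lim(x→0) (3·x^2)/(tan(x)^2 + 1)
  = 0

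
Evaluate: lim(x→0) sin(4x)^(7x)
This is an exponential indeterminate form.

For exponential indeterminate forms, take the natural log:
  Let L = lim(x→0) sin(4x)^(7x)
  Then ln(L) = lim(x→0) [exponent × ln(base)]
  Evaluate using L'Hôpital or standard limits, then exponentiate.
  L = 1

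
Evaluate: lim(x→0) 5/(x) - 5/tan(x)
This is an ∞-∞ indeterminate form.

Combine fractions or rationalize to convert ∞-∞ to 0/0 form:
  lim(x→0) 5/(x) - 5/tan(x) = 0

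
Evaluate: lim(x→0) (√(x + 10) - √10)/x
This is a standard limit.

Factor or rationalize the expression:
  lim(x→0) (√(x + 10) - √10)/x = sqrt(10)/20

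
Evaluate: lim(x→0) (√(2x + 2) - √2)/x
This is a standard limit.

Factor or rationalize the expression:
  lim(x→0) (√(2x + 2) - √2)/x = sqrt(2)/2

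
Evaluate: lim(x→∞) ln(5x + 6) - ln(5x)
This is an ∞-∞ indeterminate form.

Combine fractions or rationalize to convert ∞-∞ to 0/0 form:
  lim(x→∞) ln(5x + 6) - ln(5x) = 0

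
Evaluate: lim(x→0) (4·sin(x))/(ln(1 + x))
This is a 0/0 indeterminate form.

Apply L'Hôpital's rule: differentiate numerator and denominator separately.
  f(x) = 4·sin(x)   ⇒   f'(x) = 4·cos(x)
  g(x) = ln(x + 1)   ⇒   g'(x) = 1/(x + 1)
  lim(x→0) f'(x)/g'(x) = lim(x→0) (4·cos(x))/(1/(x + 1))
  = 4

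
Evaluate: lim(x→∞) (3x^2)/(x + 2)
This is an ∞/∞ indeterminate form.

Apply L'Hôpital's rule: differentiate numerator and denominator separately.
  f(x) = 3·x^2   ⇒   f'(x) = 6·x
  g(x) = x + 2   ⇒   g'(x) = 1
  lim(x→∞) f'(x)/g'(x) = lim(x→∞) (6·x)/(1)
  = ∞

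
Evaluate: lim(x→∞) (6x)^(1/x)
This is an exponential indeterminate form.

For exponential indeterminate forms, take the natural log:
  Let L = lim(x→∞) (6x)^(1/x)
  Then ln(L) = lim(x→∞) [exponent × ln(base)]
  Evaluate using L'Hôpital or standard limits, then exponentiate.
  L = 1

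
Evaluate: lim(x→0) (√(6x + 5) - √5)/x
This is a standard limit.

Factor or rationalize the expression:
  lim(x→0) (√(6x + 5) - √5)/x = 3·sqrt(5)/5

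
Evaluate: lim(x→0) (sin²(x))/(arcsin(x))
This is a 0/0 indeterminate form.

Apply L'Hôpital's rule: differentiate numerator and denominator separately.
  f(x) = sin(x)^2   ⇒   f'(x) = 2·sin(x)·cos(x)
  g(x) = asin(x)   ⇒   g'(x) = 1/sqrt(1 - x^2)
  lim(x→0) f'(x)/g'(x) = lim(x→0) (2·sin(x)·cos(x))/(1/sqrt(1 - x^2))
  = 0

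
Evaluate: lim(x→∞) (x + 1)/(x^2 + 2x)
This is an ∞/∞ indeterminate form.

Apply L'Hôpital's rule: differentiate numerator and denominator separately.
  f(x) = x + 1   ⇒   f'(x) = 1
  g(x) = x^2 + 2·x   ⇒   g'(x) = 2·x + 2
  lim(x→∞) f'(x)/g'(x) = lim(x→∞) (1)/(2·x + 2)
  = 0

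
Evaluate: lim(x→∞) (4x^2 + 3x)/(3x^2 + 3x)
This is an ∞/∞ indeterminate form.

Apply L'Hôpital's rule: differentiate numerator and denominator separately.
  f(x) = 4·x^2 + 3·x   ⇒   f'(x) = 8·x + 3
  g(x) = 3·x^2 + 3·x   ⇒   g'(x) = 6·x + 3
  lim(x→∞) f'(x)/g'(x) = lim(x→∞) (8·x + 3)/(6·x + 3)
  = 4/3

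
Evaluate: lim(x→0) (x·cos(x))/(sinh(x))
This is a 0/0 indeterminate form.

Apply L'Hôpital's rule: differentiate numerator and denominator separately.
  f(x) = x·cos(x)   ⇒   f'(x) = -x·sin(x) + cos(x)
  g(x) = sinh(x)   ⇒   g'(x) = cosh(x)
  lim(x→0) f'(x)/g'(x) = lim(x→0) (-x·sin(x) + cos(x))/(cosh(x))
  = 1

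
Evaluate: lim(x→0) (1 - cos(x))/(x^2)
This is a 0/0 indeterminate form.

Apply L'Hôpital's rule: differentiate numerator and denominator separately.
  f(x) = 1 - cos(x)   ⇒   f'(x) = sin(x)
  g(x) = x^2   ⇒   g'(x) = 2·x
  lim(x→0) f'(x)/g'(x) = lim(x→0) (sin(x))/(2·x)
  = 1/2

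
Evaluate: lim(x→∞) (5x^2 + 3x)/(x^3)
This is an ∞/∞ indeterminate form.

Apply L'Hôpital's rule: differentiate numerator and denominator separately.
  f(x) = 5·x^2 + 3·x   ⇒   f'(x) = 10·x + 3
  g(x) = x^3   ⇒   g'(x) = 3·x^2
  lim(x→∞) f'(x)/g'(x) = lim(x→∞) (10·x + 3)/(3·x^2)
  = 0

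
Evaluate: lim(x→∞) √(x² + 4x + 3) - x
This is an ∞-∞ indeterminate form.

Combine fractions or rationalize to convert ∞-∞ to 0/0 form:
  lim(x→∞) √(x² + 4x + 3) - x = 2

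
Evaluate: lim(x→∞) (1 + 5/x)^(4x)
This is an exponential indeterminate form.

For exponential indeterminate forms, take the natural log:
  Let L = lim(x→∞) (1 + 5/x)^(4x)
  Then ln(L) = lim(x→∞) [exponent × ln(base)]
  Evaluate using L'Hôpital or standard limits, then exponentiate.
  L = e^(20)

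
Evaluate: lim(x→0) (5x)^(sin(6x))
This is an exponential indeterminate form.

For exponential indeterminate forms, take the natural log:
  Let L = lim(x→0) (5x)^(sin(6x))
  Then ln(L) = lim(x→0) [exponent × ln(base)]
  Evaluate using L'Hôpital or standard limits, then exponentiate.
  L = 1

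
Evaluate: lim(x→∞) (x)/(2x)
This is an ∞/∞ indeterminate form.

Apply L'Hôpital's rule: differentiate numerator and denominator separately.
  f(x) = x   ⇒   f'(x) = 1
  g(x) = 2·x   ⇒   g'(x) = 2
  lim(x→∞) f'(x)/g'(x) = lim(x→∞) (1)/(2)
  = 1/2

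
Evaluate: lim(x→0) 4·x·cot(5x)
This is a 0·∞ indeterminate form.

Rewrite 0·∞ as a quotient (0/0 or ∞/∞ form), then apply L'Hôpital's rule:
  lim(x→0) 4·x·cot(5x) = 4/5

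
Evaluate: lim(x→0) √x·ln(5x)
This is a 0·∞ indeterminate form.

Rewrite 0·∞ as a quotient (0/0 or ∞/∞ form), then apply L'Hôpital's rule:
  lim(x→0) √x·ln(5x) = 0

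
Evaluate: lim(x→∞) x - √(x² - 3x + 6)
This is an ∞-∞ indeterminate form.

Combine fractions or rationalize to convert ∞-∞ to 0/0 form:
  lim(x→∞) x - √(x² - 3x + 6) = 3/2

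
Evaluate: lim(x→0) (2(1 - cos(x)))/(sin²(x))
This is a 0/0 indeterminate form.

Apply L'Hôpital's rule: differentiate numerator and denominator separately.
  f(x) = 2 - 2·cos(x)   ⇒   f'(x) = 2·sin(x)
  g(x) = sin(x)^2   ⇒   g'(x) = 2·sin(x)·cos(x)
  lim(x→0) f'(x)/g'(x) = lim(x→0) (2·sin(x))/(2·sin(x)·cos(x))
  = 1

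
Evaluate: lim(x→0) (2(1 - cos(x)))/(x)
This is a 0/0 indeterminate form.

Apply L'Hôpital's rule: differentiate numerator and denominator separately.
  f(x) = 2 - 2·cos(x)   ⇒   f'(x) = 2·sin(x)
  g(x) = x   ⇒   g'(x) = 1
  lim(x→0) f'(x)/g'(x) = lim(x→0) (2·sin(x))/(1)
  = 0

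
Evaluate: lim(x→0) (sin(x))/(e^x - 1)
This is a 0/0 indeterminate form.

Apply L'Hôpital's rule: differentiate numerator and denominator separately.
  f(x) = sin(x)   ⇒   f'(x) = cos(x)
  g(x) = e^(x) - 1   ⇒   g'(x) = e^(x)
  lim(x→0) f'(x)/g'(x) = lim(x→0) (cos(x))/(e^(x))
  = 1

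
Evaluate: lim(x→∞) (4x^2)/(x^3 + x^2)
This is an ∞/∞ indeterminate form.

Apply L'Hôpital's rule: differentiate numerator and denominator separately.
  f(x) = 4·x^2   ⇒   f'(x) = 8·x
  g(x) = x^3 + x^2   ⇒   g'(x) = 3·x^2 + 2·x
  lim(x→∞) f'(x)/g'(x) = lim(x→∞) (8·x)/(3·x^2 + 2·x)
  = 0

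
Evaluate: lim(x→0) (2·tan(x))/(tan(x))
This is a 0/0 indeterminate form.

Apply L'Hôpital's rule: differentiate numerator and denominator separately.
  f(x) = 2·tan(x)   ⇒   f'(x) = 2·tan(x)^2 + 2
  g(x) = tan(x)   ⇒   g'(x) = tan(x)^2 + 1
  lim(x→0) f'(x)/g'(x) = lim(x→0) (2·tan(x)^2 + 2)/(tan(x)^2 + 1)
  = 2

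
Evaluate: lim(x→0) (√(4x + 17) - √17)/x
This is a standard limit.

Factor or rationalize the expression:
  lim(x→0) (√(4x + 17) - √17)/x = 2·sqrt(17)/17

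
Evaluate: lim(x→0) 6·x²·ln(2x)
This is a 0·∞ indeterminate form.

Rewrite 0·∞ as a quotient (0/0 or ∞/∞ form), then apply L'Hôpital's rule:
  lim(x→0) 6·x²·ln(2x) = 0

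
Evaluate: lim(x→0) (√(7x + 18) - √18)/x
This is a standard limit.

Factor or rationalize the expression:
  lim(x→0) (√(7x + 18) - √18)/x = 7·sqrt(2)/12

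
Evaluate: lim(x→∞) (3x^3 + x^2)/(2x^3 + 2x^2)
This is an ∞/∞ indeterminate form.

Apply L'Hôpital's rule: differentiate numerator and denominator separately.
  f(x) = 3·x^3 + x^2   ⇒   f'(x) = 9·x^2 + 2·x
  g(x) = 2·x^3 + 2·x^2   ⇒   g'(x) = 6·x^2 + 4·x
  lim(x→∞) f'(x)/g'(x) = lim(x→∞) (9·x^2 + 2·x)/(6·x^2 + 4·x)
  = 3/2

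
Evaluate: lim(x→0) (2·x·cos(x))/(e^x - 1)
This is a 0/0 indeterminate form.

Apply L'Hôpital's rule: differentiate numerator and denominator separately.
  f(x) = 2·x·cos(x)   ⇒   f'(x) = -2·x·sin(x) + 2·cos(x)
  g(x) = e^(x) - 1   ⇒   g'(x) = e^(x)
  lim(x→0) f'(x)/g'(x) = lim(x→0) (-2·x·sin(x) + 2·cos(x))/(e^(x))
  = 2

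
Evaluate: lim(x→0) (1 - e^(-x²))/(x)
This is a 0/0 indeterminate form.

Apply L'Hôpital's rule: differentiate numerator and denominator separately.
  f(x) = 1 - e^(-x^2)   ⇒   f'(x) = 2·x·e^(-x^2)
  g(x) = x   ⇒   g'(x) = 1
  lim(x→0) f'(x)/g'(x) = lim(x→0) (2·x·e^(-x^2))/(1)
  = 0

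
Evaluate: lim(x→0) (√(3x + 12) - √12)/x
This is a standard limit.

Factor or rationalize the expression:
  lim(x→0) (√(3x + 12) - √12)/x = sqrt(3)/4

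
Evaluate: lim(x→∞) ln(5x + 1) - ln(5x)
This is an ∞-∞ indeterminate form.

Combine fractions or rationalize to convert ∞-∞ to 0/0 form:
  lim(x→∞) ln(5x + 1) - ln(5x) = 0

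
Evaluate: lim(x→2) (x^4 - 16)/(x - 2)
This is a standard limit.

Factor or rationalize the expression:
  lim(x→2) (x^4 - 16)/(x - 2) = 32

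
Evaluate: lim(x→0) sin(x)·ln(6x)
This is a 0·∞ indeterminate form.

Rewrite 0·∞ as a quotient (0/0 or ∞/∞ form), then apply L'Hôpital's rule:
  lim(x→0) sin(x)·ln(6x) = 0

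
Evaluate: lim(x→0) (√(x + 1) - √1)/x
This is a standard limit.

Factor or rationalize the expression:
  lim(x→0) (√(x + 1) - √1)/x = 1/2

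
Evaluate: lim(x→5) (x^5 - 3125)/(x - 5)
This is a standard limit.

Factor or rationalize the expression:
  lim(x→5) (x^5 - 3125)/(x - 5) = 3125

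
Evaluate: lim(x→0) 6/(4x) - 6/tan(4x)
This is an ∞-∞ indeterminate form.

Combine fractions or rationalize to convert ∞-∞ to 0/0 form:
  lim(x→0) 6/(4x) - 6/tan(4x) = 0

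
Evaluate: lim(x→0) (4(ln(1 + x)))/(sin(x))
This is a 0/0 indeterminate form.

Apply L'Hôpital's rule: differentiate numerator and denominator separately.
  f(x) = 4·ln(x + 1)   ⇒   f'(x) = 4/(x + 1)
  g(x) = sin(x)   ⇒   g'(x) = cos(x)
  lim(x→0) f'(x)/g'(x) = lim(x→0) (4/(x + 1))/(cos(x))
  = 4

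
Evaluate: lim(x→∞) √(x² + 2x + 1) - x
This is an ∞-∞ indeterminate form.

Combine fractions or rationalize to convert ∞-∞ to 0/0 form:
  lim(x→∞) √(x² + 2x + 1) - x = 1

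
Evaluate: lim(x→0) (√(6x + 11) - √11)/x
This is a standard limit.

Factor or rationalize the expression:
  lim(x→0) (√(6x + 11) - √11)/x = 3·sqrt(11)/11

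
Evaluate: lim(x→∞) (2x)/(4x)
This is an ∞/∞ indeterminate form.

Apply L'Hôpital's rule: differentiate numerator and denominator separately.
  f(x) = 2·x   ⇒   f'(x) = 2
  g(x) = 4·x   ⇒   g'(x) = 4
  lim(x→∞) f'(x)/g'(x) = lim(x→∞) (2)/(4)
  = 1/2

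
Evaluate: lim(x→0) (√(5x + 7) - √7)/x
This is a standard limit.

Factor or rationalize the expression:
  lim(x→0) (√(5x + 7) - √7)/x = 5·sqrt(7)/14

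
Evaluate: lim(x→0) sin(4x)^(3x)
This is an exponential indeterminate form.

For exponential indeterminate forms, take the natural log:
  Let L = lim(x→0) sin(4x)^(3x)
  Then ln(L) = lim(x→0) [exponent × ln(base)]
  Evaluate using L'Hôpital or standard limits, then exponentiate.
  L = 1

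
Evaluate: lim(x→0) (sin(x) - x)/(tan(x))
This is a 0/0 indeterminate form.

Apply L'Hôpital's rule: differentiate numerator and denominator separately.
  f(x) = -x + sin(x)   ⇒   f'(x) = cos(x) - 1
  g(x) = tan(x)   ⇒   g'(x) = tan(x)^2 + 1
  lim(x→0) f'(x)/g'(x) = lim(x→0) (cos(x) - 1)/(tan(x)^2 + 1)
  = 0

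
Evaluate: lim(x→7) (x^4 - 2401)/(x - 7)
This is a standard limit.

Factor or rationalize the expression:
  lim(x→7) (x^4 - 2401)/(x - 7) = 1372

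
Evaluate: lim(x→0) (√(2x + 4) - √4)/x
This is a standard limit.

Factor or rationalize the expression:
  lim(x→0) (√(2x + 4) - √4)/x = 1/2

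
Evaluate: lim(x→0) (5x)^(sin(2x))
This is an exponential indeterminate form.

For exponential indeterminate forms, take the natural log:
  Let L = lim(x→0) (5x)^(sin(2x))
  Then ln(L) = lim(x→0) [exponent × ln(base)]
  Evaluate using L'Hôpital or standard limits, then exponentiate.
  L = 1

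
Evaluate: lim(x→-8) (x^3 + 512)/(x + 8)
This is a standard limit.

Factor or rationalize the expression:
  lim(x→-8) (x^3 + 512)/(x + 8) = 192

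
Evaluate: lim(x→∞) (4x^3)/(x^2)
This is an ∞/∞ indeterminate form.

Apply L'Hôpital's rule: differentiate numerator and denominator separately.
  f(x) = 4·x^3   ⇒   f'(x) = 12·x^2
  g(x) = x^2   ⇒   g'(x) = 2·x
  lim(x→∞) f'(x)/g'(x) = lim(x→∞) (12·x^2)/(2·x)
  = ∞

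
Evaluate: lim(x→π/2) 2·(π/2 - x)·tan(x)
This is a 0·∞ indeterminate form.

Rewrite 0·∞ as a quotient (0/0 or ∞/∞ form), then apply L'Hôpital's rule:
  lim(x→π/2) 2·(π/2 - x)·tan(x) = 2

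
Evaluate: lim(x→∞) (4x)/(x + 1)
This is an ∞/∞ indeterminate form.

Apply L'Hôpital's rule: differentiate numerator and denominator separately.
  f(x) = 4·x   ⇒   f'(x) = 4
  g(x) = x + 1   ⇒   g'(x) = 1
  lim(x→∞) f'(x)/g'(x) = lim(x→∞) (4)/(1)
  = 4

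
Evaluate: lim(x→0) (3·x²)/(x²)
This is a 0/0 indeterminate form.

Apply L'Hôpital's rule: differentiate numerator and denominator separately.
  f(x) = 3·x^2   ⇒   f'(x) = 6·x
  g(x) = x^2   ⇒   g'(x) = 2·x
  lim(x→0) f'(x)/g'(x) = lim(x→0) (6·x)/(2·x)
  = 3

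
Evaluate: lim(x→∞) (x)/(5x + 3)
This is an ∞/∞ indeterminate form.

Apply L'Hôpital's rule: differentiate numerator and denominator separately.
  f(x) = x   ⇒   f'(x) = 1
  g(x) = 5·x + 3   ⇒   g'(x) = 5
  lim(x→∞) f'(x)/g'(x) = lim(x→∞) (1)/(5)
  = 1/5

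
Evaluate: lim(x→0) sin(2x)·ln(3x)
This is a 0·∞ indeterminate form.

Rewrite 0·∞ as a quotient (0/0 or ∞/∞ form), then apply L'Hôpital's rule:
  lim(x→0) sin(2x)·ln(3x) = 0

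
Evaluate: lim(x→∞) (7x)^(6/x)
This is an exponential indeterminate form.

For exponential indeterminate forms, take the natural log:
  Let L = lim(x→∞) (7x)^(6/x)
  Then ln(L) = lim(x→∞) [exponent × ln(base)]
  Evaluate using L'Hôpital or standard limits, then exponentiate.
  L = 1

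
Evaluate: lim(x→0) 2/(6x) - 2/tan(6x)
This is an ∞-∞ indeterminate form.

Combine fractions or rationalize to convert ∞-∞ to 0/0 form:
  lim(x→0) 2/(6x) - 2/tan(6x) = 0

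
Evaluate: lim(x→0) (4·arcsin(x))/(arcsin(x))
This is a 0/0 indeterminate form.

Apply L'Hôpital's rule: differentiate numerator and denominator separately.
  f(x) = 4·asin(x)   ⇒   f'(x) = 4/sqrt(1 - x^2)
  g(x) = asin(x)   ⇒   g'(x) = 1/sqrt(1 - x^2)
  lim(x→0) f'(x)/g'(x) = lim(x→0) (4/sqrt(1 - x^2))/(1/sqrt(1 - x^2))
  = 4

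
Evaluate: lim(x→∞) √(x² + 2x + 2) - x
This is an ∞-∞ indeterminate form.

Combine fractions or rationalize to convert ∞-∞ to 0/0 form:
  lim(x→∞) √(x² + 2x + 2) - x = 1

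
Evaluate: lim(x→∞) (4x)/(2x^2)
This is an ∞/∞ indeterminate form.

Apply L'Hôpital's rule: differentiate numerator and denominator separately.
  f(x) = 4·x   ⇒   f'(x) = 4
  g(x) = 2·x^2   ⇒   g'(x) = 4·x
  lim(x→∞) f'(x)/g'(x) = lim(x→∞) (4)/(4·x)
  = 0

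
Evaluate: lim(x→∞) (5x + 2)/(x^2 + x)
This is an ∞/∞ indeterminate form.

Apply L'Hôpital's rule: differentiate numerator and denominator separately.
  f(x) = 5·x + 2   ⇒   f'(x) = 5
  g(x) = x^2 + x   ⇒   g'(x) = 2·x + 1
  lim(x→∞) f'(x)/g'(x) = lim(x→∞) (5)/(2·x + 1)
  = 0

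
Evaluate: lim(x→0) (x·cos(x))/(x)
This is a 0/0 indeterminate form.

Apply L'Hôpital's rule: differentiate numerator and denominator separately.
  f(x) = x·cos(x)   ⇒   f'(x) = -x·sin(x) + cos(x)
  g(x) = x   ⇒   g'(x) = 1
  lim(x→0) f'(x)/g'(x) = lim(x→0) (-x·sin(x) + cos(x))/(1)
  = 1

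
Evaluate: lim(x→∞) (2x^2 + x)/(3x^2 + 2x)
This is an ∞/∞ indeterminate form.

Apply L'Hôpital's rule: differentiate numerator and denominator separately.
  f(x) = 2·x^2 + x   ⇒   f'(x) = 4·x + 1
  g(x) = 3·x^2 + 2·x   ⇒   g'(x) = 6·x + 2
  lim(x→∞) f'(x)/g'(x) = lim(x→∞) (4·x + 1)/(6·x + 2)
  = 2/3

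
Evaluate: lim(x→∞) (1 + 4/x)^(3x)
This is an exponential indeterminate form.

For exponential indeterminate forms, take the natural log:
  Let L = lim(x→∞) (1 + 4/x)^(3x)
  Then ln(L) = lim(x→∞) [exponent × ln(base)]
  Evaluate using L'Hôpital or standard limits, then exponentiate.
  L = e^(12)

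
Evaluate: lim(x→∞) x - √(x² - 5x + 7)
This is an ∞-∞ indeterminate form.

Combine fractions or rationalize to convert ∞-∞ to 0/0 form:
  lim(x→∞) x - √(x² - 5x + 7) = 5/2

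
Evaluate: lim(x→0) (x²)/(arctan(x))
This is a 0/0 indeterminate form.

Apply L'Hôpital's rule: differentiate numerator and denominator separately.
  f(x) = x^2   ⇒   f'(x) = 2·x
  g(x) = atan(x)   ⇒   g'(x) = 1/(x^2 + 1)
  lim(x→0) f'(x)/g'(x) = lim(x→0) (2·x)/(1/(x^2 + 1))
  = 0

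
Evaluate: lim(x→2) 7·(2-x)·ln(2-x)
This is a 0·∞ indeterminate form.

Rewrite 0·∞ as a quotient (0/0 or ∞/∞ form), then apply L'Hôpital's rule:
  lim(x→2) 7·(2-x)·ln(2-x) = 0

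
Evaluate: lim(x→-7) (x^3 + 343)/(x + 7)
This is a standard limit.

Factor or rationalize the expression:
  lim(x→-7) (x^3 + 343)/(x + 7) = 147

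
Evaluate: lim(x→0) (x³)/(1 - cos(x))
This is a 0/0 indeterminate form.

Apply L'Hôpital's rule: differentiate numerator and denominator separately.
  f(x) = x^3   ⇒   f'(x) = 3·x^2
  g(x) = 1 - cos(x)   ⇒   g'(x) = sin(x)
  lim(x→0) f'(x)/g'(x) = lim(x→0) (3·x^2)/(sin(x))
  = 0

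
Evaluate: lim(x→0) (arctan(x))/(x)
This is a 0/0 indeterminate form.

Apply L'Hôpital's rule: differentiate numerator and denominator separately.
  f(x) = atan(x)   ⇒   f'(x) = 1/(x^2 + 1)
  g(x) = x   ⇒   g'(x) = 1
  lim(x→0) f'(x)/g'(x) = lim(x→0) (1/(x^2 + 1))/(1)
  = 1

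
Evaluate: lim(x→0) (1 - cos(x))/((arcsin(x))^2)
This is a 0/0 indeterminate form.

Apply L'Hôpital's rule: differentiate numerator and denominator separately.
  f(x) = 1 - cos(x)   ⇒   f'(x) = sin(x)
  g(x) = asin(x)^2   ⇒   g'(x) = 2·asin(x)/sqrt(1 - x^2)
  lim(x→0) f'(x)/g'(x) = lim(x→0) (sin(x))/(2·asin(x)/sqrt(1 - x^2))
  = 1/2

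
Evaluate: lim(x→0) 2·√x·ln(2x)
This is a 0·∞ indeterminate form.

Rewrite 0·∞ as a quotient (0/0 or ∞/∞ form), then apply L'Hôpital's rule:
  lim(x→0) 2·√x·ln(2x) = 0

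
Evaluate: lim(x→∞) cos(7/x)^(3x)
This is an exponential indeterminate form.

For exponential indeterminate forms, take the natural log:
  Let L = lim(x→∞) cos(7/x)^(3x)
  Then ln(L) = lim(x→∞) [exponent × ln(base)]
  Evaluate using L'Hôpital or standard limits, then exponentiate.
  L = 1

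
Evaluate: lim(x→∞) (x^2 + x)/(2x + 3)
This is an ∞/∞ indeterminate form.

Apply L'Hôpital's rule: differentiate numerator and denominator separately.
  f(x) = x^2 + x   ⇒   f'(x) = 2·x + 1
  g(x) = 2·x + 3   ⇒   g'(x) = 2
  lim(x→∞) f'(x)/g'(x) = lim(x→∞) (2·x + 1)/(2)
  = ∞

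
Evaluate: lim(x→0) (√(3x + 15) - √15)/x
This is a standard limit.

Factor or rationalize the expression:
  lim(x→0) (√(3x + 15) - √15)/x = sqrt(15)/10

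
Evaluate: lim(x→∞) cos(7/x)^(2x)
This is an exponential indeterminate form.

For exponential indeterminate forms, take the natural log:
  Let L = lim(x→∞) cos(7/x)^(2x)
  Then ln(L) = lim(x→∞) [exponent × ln(base)]
  Evaluate using L'Hôpital or standard limits, then exponentiate.
  L = 1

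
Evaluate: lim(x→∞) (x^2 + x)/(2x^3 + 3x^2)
This is an ∞/∞ indeterminate form.

Apply L'Hôpital's rule: differentiate numerator and denominator separately.
  f(x) = x^2 + x   ⇒   f'(x) = 2·x + 1
  g(x) = 2·x^3 + 3·x^2   ⇒   g'(x) = 6·x^2 + 6·x
  lim(x→∞) f'(x)/g'(x) = lim(x→∞) (2·x + 1)/(6·x^2 + 6·x)
  = 0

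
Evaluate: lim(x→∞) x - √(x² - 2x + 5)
This is an ∞-∞ indeterminate form.

Combine fractions or rationalize to convert ∞-∞ to 0/0 form:
  lim(x→∞) x - √(x² - 2x + 5) = 1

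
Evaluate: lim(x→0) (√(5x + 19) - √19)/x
This is a standard limit.

Factor or rationalize the expression:
  lim(x→0) (√(5x + 19) - √19)/x = 5·sqrt(19)/38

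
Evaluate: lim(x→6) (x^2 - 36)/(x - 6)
This is a standard limit.

Factor or rationalize the expression:
  lim(x→6) (x^2 - 36)/(x - 6) = 12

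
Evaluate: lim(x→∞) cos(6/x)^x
This is an exponential indeterminate form.

For exponential indeterminate forms, take the natural log:
  Let L = lim(x→∞) cos(6/x)^x
  Then ln(L) = lim(x→∞) [exponent × ln(base)]
  Evaluate using L'Hôpital or standard limits, then exponentiate.
  L = 1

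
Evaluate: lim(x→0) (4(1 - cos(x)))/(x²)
This is a 0/0 indeterminate form.

Apply L'Hôpital's rule: differentiate numerator and denominator separately.
  f(x) = 4 - 4·cos(x)   ⇒   f'(x) = 4·sin(x)
  g(x) = x^2   ⇒   g'(x) = 2·x
  lim(x→0) f'(x)/g'(x) = lim(x→0) (4·sin(x))/(2·x)
  = 2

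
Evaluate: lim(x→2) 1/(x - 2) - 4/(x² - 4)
This is an ∞-∞ indeterminate form.

Combine fractions or rationalize to convert ∞-∞ to 0/0 form:
  lim(x→2) 1/(x - 2) - 4/(x² - 4) = 1/4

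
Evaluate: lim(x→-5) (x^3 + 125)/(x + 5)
This is a standard limit.

Factor or rationalize the expression:
  lim(x→-5) (x^3 + 125)/(x + 5) = 75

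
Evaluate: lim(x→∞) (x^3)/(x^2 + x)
This is an ∞/∞ indeterminate form.

Apply L'Hôpital's rule: differentiate numerator and denominator separately.
  f(x) = x^3   ⇒   f'(x) = 3·x^2
  g(x) = x^2 + x   ⇒   g'(x) = 2·x + 1
  lim(x→∞) f'(x)/g'(x) = lim(x→∞) (3·x^2)/(2·x + 1)
  = ∞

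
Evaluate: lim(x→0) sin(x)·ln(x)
This is a 0·∞ indeterminate form.

Rewrite 0·∞ as a quotient (0/0 or ∞/∞ form), then apply L'Hôpital's rule:
  lim(x→0) sin(x)·ln(x) = 0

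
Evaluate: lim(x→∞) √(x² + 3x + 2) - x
This is an ∞-∞ indeterminate form.

Combine fractions or rationalize to convert ∞-∞ to 0/0 form:
  lim(x→∞) √(x² + 3x + 2) - x = 3/2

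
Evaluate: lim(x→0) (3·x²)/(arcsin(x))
This is a 0/0 indeterminate form.

Apply L'Hôpital's rule: differentiate numerator and denominator separately.
  f(x) = 3·x^2   ⇒   f'(x) = 6·x
  g(x) = asin(x)   ⇒   g'(x) = 1/sqrt(1 - x^2)
  lim(x→0) f'(x)/g'(x) = lim(x→0) (6·x)/(1/sqrt(1 - x^2))
  = 0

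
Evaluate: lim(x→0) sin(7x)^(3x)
This is an exponential indeterminate form.

For exponential indeterminate forms, take the natural log:
  Let L = lim(x→0) sin(7x)^(3x)
  Then ln(L) = lim(x→0) [exponent × ln(base)]
  Evaluate using L'Hôpital or standard limits, then exponentiate.
  L = 1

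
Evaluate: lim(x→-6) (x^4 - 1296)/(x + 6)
This is a standard limit.

Factor or rationalize the expression:
  lim(x→-6) (x^4 - 1296)/(x + 6) = -864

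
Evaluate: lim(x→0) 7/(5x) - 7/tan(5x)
This is an ∞-∞ indeterminate form.

Combine fractions or rationalize to convert ∞-∞ to 0/0 form:
  lim(x→0) 7/(5x) - 7/tan(5x) = 0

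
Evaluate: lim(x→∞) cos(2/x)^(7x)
This is an exponential indeterminate form.

For exponential indeterminate forms, take the natural log:
  Let L = lim(x→∞) cos(2/x)^(7x)
  Then ln(L) = lim(x→∞) [exponent × ln(base)]
  Evaluate using L'Hôpital or standard limits, then exponentiate.
  L = 1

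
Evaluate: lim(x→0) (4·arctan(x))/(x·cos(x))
This is a 0/0 indeterminate form.

Apply L'Hôpital's rule: differentiate numerator and denominator separately.
  f(x) = 4·atan(x)   ⇒   f'(x) = 4/(x^2 + 1)
  g(x) = x·cos(x)   ⇒   g'(x) = -x·sin(x) + cos(x)
  lim(x→0) f'(x)/g'(x) = lim(x→0) (4/(x^2 + 1))/(-x·sin(x) + cos(x))
  = 4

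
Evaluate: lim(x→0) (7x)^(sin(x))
This is an exponential indeterminate form.

For exponential indeterminate forms, take the natural log:
  Let L = lim(x→0) (7x)^(sin(x))
  Then ln(L) = lim(x→0) [exponent × ln(base)]
  Evaluate using L'Hôpital or standard limits, then exponentiate.
  L = 1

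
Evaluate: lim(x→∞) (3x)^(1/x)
This is an exponential indeterminate form.

For exponential indeterminate forms, take the natural log:
  Let L = lim(x→∞) (3x)^(1/x)
  Then ln(L) = lim(x→∞) [exponent × ln(base)]
  Evaluate using L'Hôpital or standard limits, then exponentiate.
  L = 1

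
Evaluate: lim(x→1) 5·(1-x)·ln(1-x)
This is a 0·∞ indeterminate form.

Rewrite 0·∞ as a quotient (0/0 or ∞/∞ form), then apply L'Hôpital's rule:
  lim(x→1) 5·(1-x)·ln(1-x) = 0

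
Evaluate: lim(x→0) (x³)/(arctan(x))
This is a 0/0 indeterminate form.

Apply L'Hôpital's rule: differentiate numerator and denominator separately.
  f(x) = x^3   ⇒   f'(x) = 3·x^2
  g(x) = atan(x)   ⇒   g'(x) = 1/(x^2 + 1)
  lim(x→0) f'(x)/g'(x) = lim(x→0) (3·x^2)/(1/(x^2 + 1))
  = 0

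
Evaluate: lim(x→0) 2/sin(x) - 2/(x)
This is an ∞-∞ indeterminate form.

Combine fractions or rationalize to convert ∞-∞ to 0/0 form:
  lim(x→0) 2/sin(x) - 2/(x) = 0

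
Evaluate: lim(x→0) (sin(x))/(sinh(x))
This is a 0/0 indeterminate form.

Apply L'Hôpital's rule: differentiate numerator and denominator separately.
  f(x) = sin(x)   ⇒   f'(x) = cos(x)
  g(x) = sinh(x)   ⇒   g'(x) = cosh(x)
  lim(x→0) f'(x)/g'(x) = lim(x→0) (cos(x))/(cosh(x))
  = 1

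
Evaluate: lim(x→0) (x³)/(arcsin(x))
This is a 0/0 indeterminate form.

Apply L'Hôpital's rule: differentiate numerator and denominator separately.
  f(x) = x^3   ⇒   f'(x) = 3·x^2
  g(x) = asin(x)   ⇒   g'(x) = 1/sqrt(1 - x^2)
  lim(x→0) f'(x)/g'(x) = lim(x→0) (3·x^2)/(1/sqrt(1 - x^2))
  = 0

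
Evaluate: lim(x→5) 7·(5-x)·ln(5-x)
This is a 0·∞ indeterminate form.

Rewrite 0·∞ as a quotient (0/0 or ∞/∞ form), then apply L'Hôpital's rule:
  lim(x→5) 7·(5-x)·ln(5-x) = 0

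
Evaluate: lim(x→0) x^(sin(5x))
This is an exponential indeterminate form.

For exponential indeterminate forms, take the natural log:
  Let L = lim(x→0) x^(sin(5x))
  Then ln(L) = lim(x→0) [exponent × ln(base)]
  Evaluate using L'Hôpital or standard limits, then exponentiate.
  L = 1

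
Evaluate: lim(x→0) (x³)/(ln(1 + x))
This is a 0/0 indeterminate form.

Apply L'Hôpital's rule: differentiate numerator and denominator separately.
  f(x) = x^3   ⇒   f'(x) = 3·x^2
  g(x) = ln(x + 1)   ⇒   g'(x) = 1/(x + 1)
  lim(x→0) f'(x)/g'(x) = lim(x→0) (3·x^2)/(1/(x + 1))
  = 0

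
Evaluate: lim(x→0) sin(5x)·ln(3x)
This is a 0·∞ indeterminate form.

Rewrite 0·∞ as a quotient (0/0 or ∞/∞ form), then apply L'Hôpital's rule:
  lim(x→0) sin(5x)·ln(3x) = 0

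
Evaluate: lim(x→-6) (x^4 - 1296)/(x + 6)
This is a standard limit.

Factor or rationalize the expression:
  lim(x→-6) (x^4 - 1296)/(x + 6) = -864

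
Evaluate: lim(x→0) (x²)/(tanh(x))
This is a 0/0 indeterminate form.

Apply L'Hôpital's rule: differentiate numerator and denominator separately.
  f(x) = x^2   ⇒   f'(x) = 2·x
  g(x) = tanh(x)   ⇒   g'(x) = 1 - tanh(x)^2
  lim(x→0) f'(x)/g'(x) = lim(x→0) (2·x)/(1 - tanh(x)^2)
  = 0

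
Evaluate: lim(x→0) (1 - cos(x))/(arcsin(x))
This is a 0/0 indeterminate form.

Apply L'Hôpital's rule: differentiate numerator and denominator separately.
  f(x) = 1 - cos(x)   ⇒   f'(x) = sin(x)
  g(x) = asin(x)   ⇒   g'(x) = 1/sqrt(1 - x^2)
  lim(x→0) f'(x)/g'(x) = lim(x→0) (sin(x))/(1/sqrt(1 - x^2))
  = 0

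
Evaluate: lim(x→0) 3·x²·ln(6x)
This is a 0·∞ indeterminate form.

Rewrite 0·∞ as a quotient (0/0 or ∞/∞ form), then apply L'Hôpital's rule:
  lim(x→0) 3·x²·ln(6x) = 0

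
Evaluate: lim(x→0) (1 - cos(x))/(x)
This is a 0/0 indeterminate form.

Apply L'Hôpital's rule: differentiate numerator and denominator separately.
  f(x) = 1 - cos(x)   ⇒   f'(x) = sin(x)
  g(x) = x   ⇒   g'(x) = 1
  lim(x→0) f'(x)/g'(x) = lim(x→0) (sin(x))/(1)
  = 0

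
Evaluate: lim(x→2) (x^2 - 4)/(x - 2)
This is a standard limit.

Factor or rationalize the expression:
  lim(x→2) (x^2 - 4)/(x - 2) = 4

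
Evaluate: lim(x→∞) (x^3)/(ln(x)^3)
This is an ∞/∞ indeterminate form.

Apply L'Hôpital's rule: differentiate numerator and denominator separately.
  f(x) = x^3   ⇒   f'(x) = 3·x^2
  g(x) = ln(x)^3   ⇒   g'(x) = 3·ln(x)^2/x
  lim(x→∞) f'(x)/g'(x) = lim(x→∞) (3·x^2)/(3·ln(x)^2/x)
  = ∞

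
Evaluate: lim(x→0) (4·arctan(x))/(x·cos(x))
This is a 0/0 indeterminate form.

Apply L'Hôpital's rule: differentiate numerator and denominator separately.
  f(x) = 4·atan(x)   ⇒   f'(x) = 4/(x^2 + 1)
  g(x) = x·cos(x)   ⇒   g'(x) = -x·sin(x) + cos(x)
  lim(x→0) f'(x)/g'(x) = lim(x→0) (4/(x^2 + 1))/(-x·sin(x) + cos(x))
  = 4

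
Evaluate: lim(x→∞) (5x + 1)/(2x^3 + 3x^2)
This is an ∞/∞ indeterminate form.

Apply L'Hôpital's rule: differentiate numerator and denominator separately.
  f(x) = 5·x + 1   ⇒   f'(x) = 5
  g(x) = 2·x^3 + 3·x^2   ⇒   g'(x) = 6·x^2 + 6·x
  lim(x→∞) f'(x)/g'(x) = lim(x→∞) (5)/(6·x^2 + 6·x)
  = 0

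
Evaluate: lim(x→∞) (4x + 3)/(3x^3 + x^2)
This is an ∞/∞ indeterminate form.

Apply L'Hôpital's rule: differentiate numerator and denominator separately.
  f(x) = 4·x + 3   ⇒   f'(x) = 4
  g(x) = 3·x^3 + x^2   ⇒   g'(x) = 9·x^2 + 2·x
  lim(x→∞) f'(x)/g'(x) = lim(x→∞) (4)/(9·x^2 + 2·x)
  = 0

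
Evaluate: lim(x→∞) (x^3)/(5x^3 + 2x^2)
This is an ∞/∞ indeterminate form.

Apply L'Hôpital's rule: differentiate numerator and denominator separately.
  f(x) = x^3   ⇒   f'(x) = 3·x^2
  g(x) = 5·x^3 + 2·x^2   ⇒   g'(x) = 15·x^2 + 4·x
  lim(x→∞) f'(x)/g'(x) = lim(x→∞) (3·x^2)/(15·x^2 + 4·x)
  = 1/5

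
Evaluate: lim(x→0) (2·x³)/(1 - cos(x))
This is a 0/0 indeterminate form.

Apply L'Hôpital's rule: differentiate numerator and denominator separately.
  f(x) = 2·x^3   ⇒   f'(x) = 6·x^2
  g(x) = 1 - cos(x)   ⇒   g'(x) = sin(x)
  lim(x→0) f'(x)/g'(x) = lim(x→0) (6·x^2)/(sin(x))
  = 0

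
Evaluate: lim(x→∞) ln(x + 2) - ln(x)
This is an ∞-∞ indeterminate form.

Combine fractions or rationalize to convert ∞-∞ to 0/0 form:
  lim(x→∞) ln(x + 2) - ln(x) = 0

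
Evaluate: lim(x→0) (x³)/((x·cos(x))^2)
This is a 0/0 indeterminate form.

Apply L'Hôpital's rule: differentiate numerator and denominator separately.
  f(x) = x^3   ⇒   f'(x) = 3·x^2
  g(x) = x^2·cos(x)^2   ⇒   g'(x) = -2·x^2·sin(x)·cos(x) + 2·x·cos(x)^2
  lim(x→0) f'(x)/g'(x) = lim(x→0) (3·x^2)/(-2·x^2·sin(x)·cos(x) + 2·x·cos(x)^2)
  = 0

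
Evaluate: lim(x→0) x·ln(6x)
This is a 0·∞ indeterminate form.

Rewrite 0·∞ as a quotient (0/0 or ∞/∞ form), then apply L'Hôpital's rule:
  lim(x→0) x·ln(6x) = 0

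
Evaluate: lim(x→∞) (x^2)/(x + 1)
This is an ∞/∞ indeterminate form.

Apply L'Hôpital's rule: differentiate numerator and denominator separately.
  f(x) = x^2   ⇒   f'(x) = 2·x
  g(x) = x + 1   ⇒   g'(x) = 1
  lim(x→∞) f'(x)/g'(x) = lim(x→∞) (2·x)/(1)
  = ∞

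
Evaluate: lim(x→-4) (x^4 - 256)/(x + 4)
This is a standard limit.

Factor or rationalize the expression:
  lim(x→-4) (x^4 - 256)/(x + 4) = -256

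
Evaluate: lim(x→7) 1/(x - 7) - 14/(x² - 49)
This is an ∞-∞ indeterminate form.

Combine fractions or rationalize to convert ∞-∞ to 0/0 form:
  lim(x→7) 1/(x - 7) - 14/(x² - 49) = 1/14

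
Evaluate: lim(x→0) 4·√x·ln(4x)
This is a 0·∞ indeterminate form.

Rewrite 0·∞ as a quotient (0/0 or ∞/∞ form), then apply L'Hôpital's rule:
  lim(x→0) 4·√x·ln(4x) = 0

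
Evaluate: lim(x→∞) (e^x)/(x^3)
This is an ∞/∞ indeterminate form.

Apply L'Hôpital's rule: differentiate numerator and denominator separately.
  f(x) = e^(x)   ⇒   f'(x) = e^(x)
  g(x) = x^3   ⇒   g'(x) = 3·x^2
  lim(x→∞) f'(x)/g'(x) = lim(x→∞) (e^(x))/(3·x^2)
  = ∞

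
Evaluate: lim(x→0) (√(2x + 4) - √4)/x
This is a standard limit.

Factor or rationalize the expression:
  lim(x→0) (√(2x + 4) - √4)/x = 1/2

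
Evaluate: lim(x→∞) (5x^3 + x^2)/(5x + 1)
This is an ∞/∞ indeterminate form.

Apply L'Hôpital's rule: differentiate numerator and denominator separately.
  f(x) = 5·x^3 + x^2   ⇒   f'(x) = 15·x^2 + 2·x
  g(x) = 5·x + 1   ⇒   g'(x) = 5
  lim(x→∞) f'(x)/g'(x) = lim(x→∞) (15·x^2 + 2·x)/(5)
  = ∞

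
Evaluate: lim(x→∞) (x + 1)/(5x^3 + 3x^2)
This is an ∞/∞ indeterminate form.

Apply L'Hôpital's rule: differentiate numerator and denominator separately.
  f(x) = x + 1   ⇒   f'(x) = 1
  g(x) = 5·x^3 + 3·x^2   ⇒   g'(x) = 15·x^2 + 6·x
  lim(x→∞) f'(x)/g'(x) = lim(x→∞) (1)/(15·x^2 + 6·x)
  = 0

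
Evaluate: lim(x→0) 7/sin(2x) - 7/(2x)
This is an ∞-∞ indeterminate form.

Combine fractions or rationalize to convert ∞-∞ to 0/0 form:
  lim(x→0) 7/sin(2x) - 7/(2x) = 0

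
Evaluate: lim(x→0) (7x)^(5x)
This is an exponential indeterminate form.

For exponential indeterminate forms, take the natural log:
  Let L = lim(x→0) (7x)^(5x)
  Then ln(L) = lim(x→0) [exponent × ln(base)]
  Evaluate using L'Hôpital or standard limits, then exponentiate.
  L = 1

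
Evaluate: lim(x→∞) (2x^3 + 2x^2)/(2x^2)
This is an ∞/∞ indeterminate form.

Apply L'Hôpital's rule: differentiate numerator and denominator separately.
  f(x) = 2·x^3 + 2·x^2   ⇒   f'(x) = 6·x^2 + 4·x
  g(x) = 2·x^2   ⇒   g'(x) = 4·x
  lim(x→∞) f'(x)/g'(x) = lim(x→∞) (6·x^2 + 4·x)/(4·x)
  = ∞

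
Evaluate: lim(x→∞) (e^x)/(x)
This is an ∞/∞ indeterminate form.

Apply L'Hôpital's rule: differentiate numerator and denominator separately.
  f(x) = e^(x)   ⇒   f'(x) = e^(x)
  g(x) = x   ⇒   g'(x) = 1
  lim(x→∞) f'(x)/g'(x) = lim(x→∞) (e^(x))/(1)
  = ∞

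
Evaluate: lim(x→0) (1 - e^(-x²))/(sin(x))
This is a 0/0 indeterminate form.

Apply L'Hôpital's rule: differentiate numerator and denominator separately.
  f(x) = 1 - e^(-x^2)   ⇒   f'(x) = 2·x·e^(-x^2)
  g(x) = sin(x)   ⇒   g'(x) = cos(x)
  lim(x→0) f'(x)/g'(x) = lim(x→0) (2·x·e^(-x^2))/(cos(x))
  = 0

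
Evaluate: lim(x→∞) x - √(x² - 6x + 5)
This is an ∞-∞ indeterminate form.

Combine fractions or rationalize to convert ∞-∞ to 0/0 form:
  lim(x→∞) x - √(x² - 6x + 5) = 3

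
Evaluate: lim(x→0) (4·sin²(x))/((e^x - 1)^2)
This is a 0/0 indeterminate form.

Apply L'Hôpital's rule: differentiate numerator and denominator separately.
  f(x) = 4·sin(x)^2   ⇒   f'(x) = 8·sin(x)·cos(x)
  g(x) = (e^(x) - 1)^2   ⇒   g'(x) = 2·(e^(x) - 1)·e^(x)
  lim(x→0) f'(x)/g'(x) = lim(x→0) (8·sin(x)·cos(x))/(2·(e^(x) - 1)·e^(x))
  = 4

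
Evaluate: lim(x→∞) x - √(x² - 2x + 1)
This is an ∞-∞ indeterminate form.

Combine fractions or rationalize to convert ∞-∞ to 0/0 form:
  lim(x→∞) x - √(x² - 2x + 1) = 1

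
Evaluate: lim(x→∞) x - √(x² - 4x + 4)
This is an ∞-∞ indeterminate form.

Combine fractions or rationalize to convert ∞-∞ to 0/0 form:
  lim(x→∞) x - √(x² - 4x + 4) = 2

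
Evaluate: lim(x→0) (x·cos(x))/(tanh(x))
This is a 0/0 indeterminate form.

Apply L'Hôpital's rule: differentiate numerator and denominator separately.
  f(x) = x·cos(x)   ⇒   f'(x) = -x·sin(x) + cos(x)
  g(x) = tanh(x)   ⇒   g'(x) = 1 - tanh(x)^2
  lim(x→0) f'(x)/g'(x) = lim(x→0) (-x·sin(x) + cos(x))/(1 - tanh(x)^2)
  = 1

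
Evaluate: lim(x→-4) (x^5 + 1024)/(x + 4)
This is a standard limit.

Factor or rationalize the expression:
  lim(x→-4) (x^5 + 1024)/(x + 4) = 1280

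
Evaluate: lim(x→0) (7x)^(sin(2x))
This is an exponential indeterminate form.

For exponential indeterminate forms, take the natural log:
  Let L = lim(x→0) (7x)^(sin(2x))
  Then ln(L) = lim(x→0) [exponent × ln(base)]
  Evaluate using L'Hôpital or standard limits, then exponentiate.
  L = 1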